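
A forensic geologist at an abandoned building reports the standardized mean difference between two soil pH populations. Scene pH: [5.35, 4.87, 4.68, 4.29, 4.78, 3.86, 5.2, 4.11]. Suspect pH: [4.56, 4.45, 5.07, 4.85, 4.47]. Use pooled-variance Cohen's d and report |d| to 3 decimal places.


Pooled-variance Cohen's d for soil pH comparison:
Scene mean = 37.14 / 8 = 4.6425
Suspect mean = 23.4 / 5 = 4.68
Scene sample variance s_s^2 = 0.271936
Suspect sample variance s_c^2 = 0.0731
Pooled variance = ((n_s-1)*s_s^2 + (n_c-1)*s_c^2) / (n_s + n_c - 2) = 0.199632
Pooled SD = sqrt(0.199632) = 0.446802
Mean difference = -0.0375
|d| = |-0.0375| / 0.446802 = 0.084

0.084


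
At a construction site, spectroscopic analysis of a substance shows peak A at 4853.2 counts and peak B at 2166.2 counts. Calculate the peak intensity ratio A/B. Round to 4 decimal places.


Spectral peak ratio:
Peak A = 4853.2 counts
Peak B = 2166.2 counts
Ratio = 4853.2 / 2166.2 = 2.2404

2.2404


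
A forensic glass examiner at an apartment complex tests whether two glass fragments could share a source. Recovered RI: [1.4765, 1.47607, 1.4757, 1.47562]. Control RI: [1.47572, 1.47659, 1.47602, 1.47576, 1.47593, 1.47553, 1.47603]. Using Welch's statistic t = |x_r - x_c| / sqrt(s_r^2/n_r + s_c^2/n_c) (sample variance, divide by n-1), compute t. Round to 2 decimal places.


Welch's t-criterion for glass RI comparison:
Recovered mean = sum / n_r = 5.90389 / 4 = 1.4759725
Control mean = sum / n_c = 10.33158 / 7 = 1.47594
Recovered sample variance s_r^2 = 1.62092e-07
Control sample variance s_c^2 = 1.14333e-07
Welch SE (unpooled) = sqrt(s_r^2/n_r + s_c^2/n_c) = sqrt(4.05229e-08 + 1.63333e-08) = sqrt(5.68562e-08) = 0.000238445
|mean_r - mean_c| = 3.25e-05
t = 3.25e-05 / 0.000238445 = 0.14

0.14


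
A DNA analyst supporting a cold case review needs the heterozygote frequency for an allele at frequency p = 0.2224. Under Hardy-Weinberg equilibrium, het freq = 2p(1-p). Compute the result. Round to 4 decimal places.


Hardy-Weinberg heterozygote frequency:
q = 1 - p = 1 - 0.2224 = 0.7776
2pq = 2 * 0.2224 * 0.7776 = 0.3459

0.3459


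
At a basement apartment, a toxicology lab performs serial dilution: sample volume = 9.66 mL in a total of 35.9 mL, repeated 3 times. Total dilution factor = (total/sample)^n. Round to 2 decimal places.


Dilution factor calculation:
Single dilution = V_total / V_sample = 35.9 / 9.66 ≈ 3.716356
Number of dilutions = 3
Total DF = (35.9 / 9.66)^3 (full precision, rounded at the end) = 51.33

51.33


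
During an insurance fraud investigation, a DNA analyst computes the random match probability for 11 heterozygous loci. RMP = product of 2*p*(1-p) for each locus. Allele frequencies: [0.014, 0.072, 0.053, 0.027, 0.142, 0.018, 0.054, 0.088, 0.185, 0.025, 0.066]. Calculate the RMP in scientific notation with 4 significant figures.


Computing RMP for 11 loci:
Locus 1: 2 * 0.014 * 0.986 = 0.027608
Locus 2: 2 * 0.072 * 0.928 = 0.133632
Locus 3: 2 * 0.053 * 0.947 = 0.100382
Locus 4: 2 * 0.027 * 0.973 = 0.052542
Locus 5: 2 * 0.142 * 0.858 = 0.243672
Locus 6: 2 * 0.018 * 0.982 = 0.035352
Locus 7: 2 * 0.054 * 0.946 = 0.102168
Locus 8: 2 * 0.088 * 0.912 = 0.160512
Locus 9: 2 * 0.185 * 0.815 = 0.30155
Locus 10: 2 * 0.025 * 0.975 = 0.04875
Locus 11: 2 * 0.066 * 0.934 = 0.123288
RMP = 4.982e-12

4.982e-12


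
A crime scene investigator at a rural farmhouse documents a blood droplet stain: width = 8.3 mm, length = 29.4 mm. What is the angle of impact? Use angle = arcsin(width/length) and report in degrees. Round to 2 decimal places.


Blood spatter impact angle calculation:
width / length = 8.3 / 29.4 = 0.282313
angle = arcsin(0.282313)
angle = 16.40 degrees

16.40


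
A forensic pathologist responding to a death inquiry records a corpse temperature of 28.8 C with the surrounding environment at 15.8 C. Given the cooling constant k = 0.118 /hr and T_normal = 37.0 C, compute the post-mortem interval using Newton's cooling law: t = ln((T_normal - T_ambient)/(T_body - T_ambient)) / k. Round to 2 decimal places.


Using Newton's law of cooling:
t = ln((T_normal - T_ambient) / (T_body - T_ambient)) / k
T_normal - T_ambient = 21.2
T_body - T_ambient = 13.0
Ratio = 1.630769
ln(ratio) = 0.489052
t = 0.489052 / 0.118 = 4.14 hours

4.14


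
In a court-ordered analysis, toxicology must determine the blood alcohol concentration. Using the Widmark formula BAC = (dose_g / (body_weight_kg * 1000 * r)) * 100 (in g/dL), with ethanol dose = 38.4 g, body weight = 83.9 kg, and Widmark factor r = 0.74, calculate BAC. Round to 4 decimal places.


Applying the Widmark formula:
BAC = (dose_g / (body_wt * 1000 * r)) * 100
Denominator = 83.9 * 1000 * 0.74 = 62086
BAC = (38.4 / 62086) * 100
BAC = 0.0618 g/dL

0.0618


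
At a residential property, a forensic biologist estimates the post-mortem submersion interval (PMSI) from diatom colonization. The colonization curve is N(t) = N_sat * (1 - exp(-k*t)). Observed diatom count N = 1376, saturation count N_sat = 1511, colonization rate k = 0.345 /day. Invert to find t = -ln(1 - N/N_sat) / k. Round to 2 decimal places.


PMSI from diatom colonization curve:
N / N_sat = 1376 / 1511 = 0.910655
1 - N/N_sat = 0.089345
ln(1 - N/N_sat) = -2.41525
t = -ln(1 - N/N_sat) / k = -(-2.41525) / 0.345 = 7.00 days

7.00


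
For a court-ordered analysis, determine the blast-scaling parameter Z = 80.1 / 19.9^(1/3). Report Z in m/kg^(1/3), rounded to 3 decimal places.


Scaled distance calculation:
W^(1/3) = 19.9^(1/3) = 2.709886
Z = R / W^(1/3) = 80.1 / 2.709886
Z = 29.558 m/kg^(1/3)

29.558


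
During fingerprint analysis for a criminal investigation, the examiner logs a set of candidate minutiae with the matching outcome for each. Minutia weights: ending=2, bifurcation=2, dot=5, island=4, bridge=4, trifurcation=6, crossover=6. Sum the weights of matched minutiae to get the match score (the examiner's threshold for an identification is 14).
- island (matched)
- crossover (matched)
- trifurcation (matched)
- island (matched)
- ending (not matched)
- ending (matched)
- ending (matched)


Weighted minutiae match score:
  island: matched, +4 (running total 4)
  crossover: matched, +6 (running total 10)
  trifurcation: matched, +6 (running total 16)
  island: matched, +4 (running total 20)
  ending: not matched, +0
  ending: matched, +2 (running total 22)
  ending: matched, +2 (running total 24)
Total score = 24
Threshold = 14; verdict = identification

24


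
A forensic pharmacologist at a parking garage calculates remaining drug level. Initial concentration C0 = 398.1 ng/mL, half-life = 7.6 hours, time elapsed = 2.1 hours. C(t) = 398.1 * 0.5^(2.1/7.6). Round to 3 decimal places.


Drug concentration decay:
Number of half-lives = t / t_half = 2.1 / 7.6 = 0.276316
Decay factor = 0.5^0.276316 = 0.82569679
C(t) = 398.1 * 0.82569679 = 328.710 ng/mL

328.710


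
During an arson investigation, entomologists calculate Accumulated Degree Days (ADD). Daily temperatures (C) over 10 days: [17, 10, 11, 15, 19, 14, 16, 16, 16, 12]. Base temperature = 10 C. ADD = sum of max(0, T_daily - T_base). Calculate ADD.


Computing ADD day by day:
Day 1: max(0, 17 - 10) = 7
Day 2: max(0, 10 - 10) = 0
Day 3: max(0, 11 - 10) = 1
Day 4: max(0, 15 - 10) = 5
Day 5: max(0, 19 - 10) = 9
Day 6: max(0, 14 - 10) = 4
Day 7: max(0, 16 - 10) = 6
Day 8: max(0, 16 - 10) = 6
Day 9: max(0, 16 - 10) = 6
Day 10: max(0, 12 - 10) = 2
Total ADD = 46

46


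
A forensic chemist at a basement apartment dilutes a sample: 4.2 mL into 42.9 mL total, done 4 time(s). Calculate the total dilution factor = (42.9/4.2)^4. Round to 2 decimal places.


Dilution factor calculation:
Single dilution = V_total / V_sample = 42.9 / 4.2 ≈ 10.214286
Number of dilutions = 4
Total DF = (42.9 / 4.2)^4 (full precision, rounded at the end) = 10885.09

10885.09


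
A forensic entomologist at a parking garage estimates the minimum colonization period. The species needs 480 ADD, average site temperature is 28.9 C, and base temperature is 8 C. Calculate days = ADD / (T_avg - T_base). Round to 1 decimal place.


Insect development time:
Effective temperature = avg_temp - T_base = 28.9 - 8 = 20.9 C
Days = ADD / effective_temp = 480 / 20.9 = 23.0 days

23.0


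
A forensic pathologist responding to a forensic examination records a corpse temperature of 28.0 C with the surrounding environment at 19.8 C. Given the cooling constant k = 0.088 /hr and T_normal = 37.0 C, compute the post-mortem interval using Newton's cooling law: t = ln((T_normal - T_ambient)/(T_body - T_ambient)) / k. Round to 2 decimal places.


Using Newton's law of cooling:
t = ln((T_normal - T_ambient) / (T_body - T_ambient)) / k
T_normal - T_ambient = 17.2
T_body - T_ambient = 8.2
Ratio = 2.097561
ln(ratio) = 0.740775
t = 0.740775 / 0.088 = 8.42 hours

8.42


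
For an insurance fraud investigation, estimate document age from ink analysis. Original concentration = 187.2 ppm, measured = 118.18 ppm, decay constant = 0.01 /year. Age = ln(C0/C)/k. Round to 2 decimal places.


Document age estimation:
C0/C = 187.2 / 118.18 = 1.584024
ln(C0/C) = 0.459968
t = 0.459968 / 0.01 = 46.00 years

46.00


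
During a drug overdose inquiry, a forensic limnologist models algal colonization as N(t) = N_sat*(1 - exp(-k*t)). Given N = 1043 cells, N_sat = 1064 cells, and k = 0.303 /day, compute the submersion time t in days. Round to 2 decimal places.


PMSI from diatom colonization curve:
N / N_sat = 1043 / 1064 = 0.980263
1 - N/N_sat = 0.019737
ln(1 - N/N_sat) = -3.92526
t = -ln(1 - N/N_sat) / k = -(-3.92526) / 0.303 = 12.95 days

12.95


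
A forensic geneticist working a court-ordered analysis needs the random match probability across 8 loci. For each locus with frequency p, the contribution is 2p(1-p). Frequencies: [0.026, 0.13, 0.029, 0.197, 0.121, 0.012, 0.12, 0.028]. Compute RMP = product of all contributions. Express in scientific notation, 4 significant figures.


Computing RMP for 8 loci:
Locus 1: 2 * 0.026 * 0.974 = 0.050648
Locus 2: 2 * 0.13 * 0.87 = 0.2262
Locus 3: 2 * 0.029 * 0.971 = 0.056318
Locus 4: 2 * 0.197 * 0.803 = 0.316382
Locus 5: 2 * 0.121 * 0.879 = 0.212718
Locus 6: 2 * 0.012 * 0.988 = 0.023712
Locus 7: 2 * 0.12 * 0.88 = 0.2112
Locus 8: 2 * 0.028 * 0.972 = 0.054432
RMP = 1.184e-08

1.184e-08


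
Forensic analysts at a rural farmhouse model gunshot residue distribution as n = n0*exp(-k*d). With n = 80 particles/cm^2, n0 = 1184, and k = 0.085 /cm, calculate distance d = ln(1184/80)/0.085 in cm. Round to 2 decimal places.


GSR distance calculation:
n0/n = 1184 / 80 = 14.8
ln(n0/n) = 2.694627
d = 2.694627 / 0.085 = 31.70 cm

31.70


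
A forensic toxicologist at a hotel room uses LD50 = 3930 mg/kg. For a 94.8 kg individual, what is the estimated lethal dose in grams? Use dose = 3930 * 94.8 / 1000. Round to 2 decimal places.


Lethal dose calculation:
Lethal dose = LD50 * body_weight / 1000
= 3930 * 94.8 / 1000
= 372564 / 1000
= 372.56 g

372.56


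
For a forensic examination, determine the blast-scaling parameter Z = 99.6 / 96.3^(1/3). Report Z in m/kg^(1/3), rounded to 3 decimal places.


Scaled distance calculation:
W^(1/3) = 96.3^(1/3) = 4.583622
Z = R / W^(1/3) = 99.6 / 4.583622
Z = 21.730 m/kg^(1/3)

21.730


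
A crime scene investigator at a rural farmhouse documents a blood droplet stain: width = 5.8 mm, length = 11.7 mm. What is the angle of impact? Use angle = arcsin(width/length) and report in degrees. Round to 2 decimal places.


Blood spatter impact angle calculation:
width / length = 5.8 / 11.7 = 0.495726
angle = arcsin(0.495726)
angle = 29.72 degrees

29.72


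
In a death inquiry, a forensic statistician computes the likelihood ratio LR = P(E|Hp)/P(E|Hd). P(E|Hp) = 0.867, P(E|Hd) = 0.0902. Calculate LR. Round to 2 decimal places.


Likelihood ratio calculation:
LR = P(E|Hp) / P(E|Hd)
LR = 0.867 / 0.0902
LR = 9.61

9.61


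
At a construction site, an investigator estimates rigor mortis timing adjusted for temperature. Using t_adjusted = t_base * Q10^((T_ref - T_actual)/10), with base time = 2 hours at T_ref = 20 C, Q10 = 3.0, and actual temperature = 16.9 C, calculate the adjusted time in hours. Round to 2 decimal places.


Rigor mortis time adjustment:
Exponent = (T_ref - T_actual) / 10 = (20 - 16.9) / 10 = 0.31
Q10 factor = 3.0^0.31 = 1.40575
t_adjusted = 2 * 1.40575 = 2.81 hours

2.81


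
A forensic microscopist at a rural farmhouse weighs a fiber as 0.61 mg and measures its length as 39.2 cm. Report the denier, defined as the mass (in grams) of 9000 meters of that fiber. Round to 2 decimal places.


Denier calculation:
Mass in grams = 0.61 mg / 1000 = 0.00061 g
Length in meters = 39.2 cm / 100 = 0.392 m
Linear density = mass / length = 0.00061 / 0.392 = 0.00155612 g/m
Denier = (g/m) * 9000 = 0.00155612 * 9000 = 14.01

14.01


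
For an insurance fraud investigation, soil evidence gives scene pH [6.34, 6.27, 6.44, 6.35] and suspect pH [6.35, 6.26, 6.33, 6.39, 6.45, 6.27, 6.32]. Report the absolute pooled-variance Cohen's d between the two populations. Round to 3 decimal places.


Pooled-variance Cohen's d for soil pH comparison:
Scene mean = 25.4 / 4 = 6.35
Suspect mean = 44.37 / 7 = 6.338571
Scene sample variance s_s^2 = 0.004867
Suspect sample variance s_c^2 = 0.004414
Pooled variance = ((n_s-1)*s_s^2 + (n_c-1)*s_c^2) / (n_s + n_c - 2) = 0.004565
Pooled SD = sqrt(0.004565) = 0.067565
Mean difference = 0.011429
|d| = |0.011429| / 0.067565 = 0.169

0.169


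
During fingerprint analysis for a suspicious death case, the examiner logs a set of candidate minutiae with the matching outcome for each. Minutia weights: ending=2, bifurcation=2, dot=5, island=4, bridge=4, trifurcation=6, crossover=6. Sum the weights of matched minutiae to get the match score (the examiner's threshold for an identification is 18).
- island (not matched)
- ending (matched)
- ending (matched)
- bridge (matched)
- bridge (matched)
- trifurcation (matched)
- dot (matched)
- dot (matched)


Weighted minutiae match score:
  island: not matched, +0
  ending: matched, +2 (running total 2)
  ending: matched, +2 (running total 4)
  bridge: matched, +4 (running total 8)
  bridge: matched, +4 (running total 12)
  trifurcation: matched, +6 (running total 18)
  dot: matched, +5 (running total 23)
  dot: matched, +5 (running total 28)
Total score = 28
Threshold = 18; verdict = identification

28


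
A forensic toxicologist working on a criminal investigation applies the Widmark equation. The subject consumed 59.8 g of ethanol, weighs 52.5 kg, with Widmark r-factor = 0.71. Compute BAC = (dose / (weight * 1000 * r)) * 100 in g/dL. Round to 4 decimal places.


Applying the Widmark formula:
BAC = (dose_g / (body_wt * 1000 * r)) * 100
Denominator = 52.5 * 1000 * 0.71 = 37275
BAC = (59.8 / 37275) * 100
BAC = 0.1604 g/dL

0.1604


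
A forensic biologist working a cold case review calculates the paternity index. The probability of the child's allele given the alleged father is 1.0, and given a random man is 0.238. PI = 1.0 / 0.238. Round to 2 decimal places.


Paternity Index calculation:
PI = P(allele|father) / P(allele|random)
PI = 1.0 / 0.238
PI = 4.20

4.20


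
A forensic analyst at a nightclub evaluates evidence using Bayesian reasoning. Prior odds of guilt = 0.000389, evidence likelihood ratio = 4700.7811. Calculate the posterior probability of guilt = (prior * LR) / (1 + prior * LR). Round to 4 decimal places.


Bayesian evidence evaluation:
Posterior odds = prior_odds * LR = 0.000389 * 4700.7811 = 1.828604
Posterior probability = posterior_odds / (1 + posterior_odds)
= 1.828604 / (1 + 1.828604)
= 1.828604 / 2.828604
= 0.6465

0.6465


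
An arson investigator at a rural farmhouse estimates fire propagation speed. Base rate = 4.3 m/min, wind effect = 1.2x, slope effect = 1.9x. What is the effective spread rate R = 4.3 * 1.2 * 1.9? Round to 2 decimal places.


Fire spread rate calculation:
R = R0 * wind_factor * slope_factor
= 4.3 * 1.2 * 1.9
= 5.16 * 1.9
= 9.80 m/min

9.80


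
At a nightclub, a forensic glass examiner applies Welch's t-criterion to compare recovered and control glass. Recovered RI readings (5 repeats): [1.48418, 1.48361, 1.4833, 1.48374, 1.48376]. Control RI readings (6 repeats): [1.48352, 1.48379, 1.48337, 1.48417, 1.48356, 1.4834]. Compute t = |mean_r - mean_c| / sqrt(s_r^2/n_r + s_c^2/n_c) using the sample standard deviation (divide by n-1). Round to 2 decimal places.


Welch's t-criterion for glass RI comparison:
Recovered mean = sum / n_r = 7.41859 / 5 = 1.483718
Control mean = sum / n_c = 8.90181 / 6 = 1.483635
Recovered sample variance s_r^2 = 1.0052e-07
Control sample variance s_c^2 = 9.091e-08
Welch SE (unpooled) = sqrt(s_r^2/n_r + s_c^2/n_c) = sqrt(2.0104e-08 + 1.51517e-08) = sqrt(3.52557e-08) = 0.000187765
|mean_r - mean_c| = 8.3e-05
t = 8.3e-05 / 0.000187765 = 0.44

0.44


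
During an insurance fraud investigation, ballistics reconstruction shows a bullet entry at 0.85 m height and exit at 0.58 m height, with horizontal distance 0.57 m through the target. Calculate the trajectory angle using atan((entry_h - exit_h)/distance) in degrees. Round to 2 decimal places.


Bullet trajectory angle:
Height difference = 0.85 - 0.58 = 0.27 m
angle = atan(0.27 / 0.57)
angle = atan(0.473684)
angle = 25.35 degrees

25.35


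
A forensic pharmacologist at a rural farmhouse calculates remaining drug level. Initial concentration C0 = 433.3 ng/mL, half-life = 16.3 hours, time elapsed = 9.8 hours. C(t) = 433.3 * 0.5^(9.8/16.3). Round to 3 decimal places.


Drug concentration decay:
Number of half-lives = t / t_half = 9.8 / 16.3 = 0.601227
Decay factor = 0.5^0.601227 = 0.65919308
C(t) = 433.3 * 0.65919308 = 285.628 ng/mL

285.628


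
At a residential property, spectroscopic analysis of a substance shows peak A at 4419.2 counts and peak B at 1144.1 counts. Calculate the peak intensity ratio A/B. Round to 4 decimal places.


Spectral peak ratio:
Peak A = 4419.2 counts
Peak B = 1144.1 counts
Ratio = 4419.2 / 1144.1 = 3.8626

3.8626


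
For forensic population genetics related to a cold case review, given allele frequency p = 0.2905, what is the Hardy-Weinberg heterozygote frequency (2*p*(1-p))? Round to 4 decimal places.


Hardy-Weinberg heterozygote frequency:
q = 1 - p = 1 - 0.2905 = 0.7095
2pq = 2 * 0.2905 * 0.7095 = 0.4122

0.4122


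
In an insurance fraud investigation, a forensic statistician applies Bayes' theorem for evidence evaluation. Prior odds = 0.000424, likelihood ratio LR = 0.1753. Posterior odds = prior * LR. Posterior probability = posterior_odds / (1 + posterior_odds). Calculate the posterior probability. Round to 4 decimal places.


Bayesian evidence evaluation:
Posterior odds = prior_odds * LR = 0.000424 * 0.1753 = 0.0000743272
Posterior probability = posterior_odds / (1 + posterior_odds)
= 0.0000743272 / (1 + 0.0000743272)
= 0.0000743272 / 1.0000743272
= 0.0001

0.0001


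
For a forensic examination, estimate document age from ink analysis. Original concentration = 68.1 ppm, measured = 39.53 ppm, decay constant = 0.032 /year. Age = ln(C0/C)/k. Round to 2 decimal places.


Document age estimation:
C0/C = 68.1 / 39.53 = 1.722742
ln(C0/C) = 0.543917
t = 0.543917 / 0.032 = 17.00 years

17.00


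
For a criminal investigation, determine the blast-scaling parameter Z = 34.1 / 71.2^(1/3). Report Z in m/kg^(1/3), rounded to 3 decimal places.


Scaled distance calculation:
W^(1/3) = 71.2^(1/3) = 4.144702
Z = R / W^(1/3) = 34.1 / 4.144702
Z = 8.227 m/kg^(1/3)

8.227


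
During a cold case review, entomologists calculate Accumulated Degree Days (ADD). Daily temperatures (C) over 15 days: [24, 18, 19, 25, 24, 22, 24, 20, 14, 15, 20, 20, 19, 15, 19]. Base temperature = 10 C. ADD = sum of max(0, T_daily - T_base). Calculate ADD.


Computing ADD day by day:
Day 1: max(0, 24 - 10) = 14
Day 2: max(0, 18 - 10) = 8
Day 3: max(0, 19 - 10) = 9
Day 4: max(0, 25 - 10) = 15
Day 5: max(0, 24 - 10) = 14
Day 6: max(0, 22 - 10) = 12
Day 7: max(0, 24 - 10) = 14
Day 8: max(0, 20 - 10) = 10
Day 9: max(0, 14 - 10) = 4
Day 10: max(0, 15 - 10) = 5
Day 11: max(0, 20 - 10) = 10
Day 12: max(0, 20 - 10) = 10
Day 13: max(0, 19 - 10) = 9
Day 14: max(0, 15 - 10) = 5
Day 15: max(0, 19 - 10) = 9
Total ADD = 148

148


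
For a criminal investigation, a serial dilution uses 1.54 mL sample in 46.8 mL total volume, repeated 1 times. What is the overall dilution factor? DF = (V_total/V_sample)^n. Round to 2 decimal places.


Dilution factor calculation:
Single dilution = V_total / V_sample = 46.8 / 1.54 ≈ 30.38961
Number of dilutions = 1
Total DF = (46.8 / 1.54)^1 (full precision, rounded at the end) = 30.39

30.39


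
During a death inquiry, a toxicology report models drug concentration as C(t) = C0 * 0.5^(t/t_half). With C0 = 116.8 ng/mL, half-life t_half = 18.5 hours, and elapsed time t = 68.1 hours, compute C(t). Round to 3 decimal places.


Drug concentration decay:
Number of half-lives = t / t_half = 68.1 / 18.5 = 3.681081
Decay factor = 0.5^3.681081 = 0.07796222
C(t) = 116.8 * 0.07796222 = 9.106 ng/mL

9.106


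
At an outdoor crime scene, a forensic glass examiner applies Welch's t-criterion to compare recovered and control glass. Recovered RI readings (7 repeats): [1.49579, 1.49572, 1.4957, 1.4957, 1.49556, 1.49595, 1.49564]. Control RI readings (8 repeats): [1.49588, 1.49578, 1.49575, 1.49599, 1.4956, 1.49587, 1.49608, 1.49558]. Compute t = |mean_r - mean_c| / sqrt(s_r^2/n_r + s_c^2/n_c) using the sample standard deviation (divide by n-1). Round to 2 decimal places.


Welch's t-criterion for glass RI comparison:
Recovered mean = sum / n_r = 10.47006 / 7 = 1.4957229
Control mean = sum / n_c = 11.96653 / 8 = 1.4958163
Recovered sample variance s_r^2 = 1.50905e-08
Control sample variance s_c^2 = 3.07125e-08
Welch SE (unpooled) = sqrt(s_r^2/n_r + s_c^2/n_c) = sqrt(2.15578e-09 + 3.83906e-09) = sqrt(5.99484e-09) = 7.74264e-05
|mean_r - mean_c| = 9.33929e-05
t = 9.33929e-05 / 7.74264e-05 = 1.21

1.21


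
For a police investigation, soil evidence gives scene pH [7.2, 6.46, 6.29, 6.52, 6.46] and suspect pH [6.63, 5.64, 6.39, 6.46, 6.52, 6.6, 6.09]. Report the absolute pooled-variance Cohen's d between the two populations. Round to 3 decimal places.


Pooled-variance Cohen's d for soil pH comparison:
Scene mean = 32.93 / 5 = 6.586
Suspect mean = 44.33 / 7 = 6.332857
Scene sample variance s_s^2 = 0.12518
Suspect sample variance s_c^2 = 0.125524
Pooled variance = ((n_s-1)*s_s^2 + (n_c-1)*s_c^2) / (n_s + n_c - 2) = 0.125386
Pooled SD = sqrt(0.125386) = 0.354099
Mean difference = 0.253143
|d| = |0.253143| / 0.354099 = 0.715

0.715


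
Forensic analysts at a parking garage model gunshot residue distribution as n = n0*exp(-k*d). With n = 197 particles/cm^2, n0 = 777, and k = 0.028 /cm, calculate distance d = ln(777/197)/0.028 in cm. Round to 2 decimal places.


GSR distance calculation:
n0/n = 777 / 197 = 3.944162
ln(n0/n) = 1.372237
d = 1.372237 / 0.028 = 49.01 cm

49.01


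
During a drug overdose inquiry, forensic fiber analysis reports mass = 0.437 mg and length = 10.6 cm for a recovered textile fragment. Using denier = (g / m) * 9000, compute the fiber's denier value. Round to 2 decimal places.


Denier calculation:
Mass in grams = 0.437 mg / 1000 = 0.000437 g
Length in meters = 10.6 cm / 100 = 0.106 m
Linear density = mass / length = 0.000437 / 0.106 = 0.00412264 g/m
Denier = (g/m) * 9000 = 0.00412264 * 9000 = 37.10

37.10


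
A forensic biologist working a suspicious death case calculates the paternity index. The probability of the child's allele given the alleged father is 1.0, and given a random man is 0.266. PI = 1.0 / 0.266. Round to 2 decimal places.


Paternity Index calculation:
PI = P(allele|father) / P(allele|random)
PI = 1.0 / 0.266
PI = 3.76

3.76


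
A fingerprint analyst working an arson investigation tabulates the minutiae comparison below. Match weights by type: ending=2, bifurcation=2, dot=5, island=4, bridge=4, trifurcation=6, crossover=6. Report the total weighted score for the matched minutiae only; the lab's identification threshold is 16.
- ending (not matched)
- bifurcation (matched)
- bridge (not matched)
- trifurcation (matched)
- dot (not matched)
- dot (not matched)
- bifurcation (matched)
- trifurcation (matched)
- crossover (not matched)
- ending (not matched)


Weighted minutiae match score:
  ending: not matched, +0
  bifurcation: matched, +2 (running total 2)
  bridge: not matched, +0
  trifurcation: matched, +6 (running total 8)
  dot: not matched, +0
  dot: not matched, +0
  bifurcation: matched, +2 (running total 10)
  trifurcation: matched, +6 (running total 16)
  crossover: not matched, +0
  ending: not matched, +0
Total score = 16
Threshold = 16; verdict = identification

16


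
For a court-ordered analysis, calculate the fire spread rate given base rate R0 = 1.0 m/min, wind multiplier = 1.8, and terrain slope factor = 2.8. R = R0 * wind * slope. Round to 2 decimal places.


Fire spread rate calculation:
R = R0 * wind_factor * slope_factor
= 1.0 * 1.8 * 2.8
= 1.8 * 2.8
= 5.04 m/min

5.04


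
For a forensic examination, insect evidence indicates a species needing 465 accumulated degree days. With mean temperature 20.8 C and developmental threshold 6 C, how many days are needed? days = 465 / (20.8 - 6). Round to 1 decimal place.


Insect development time:
Effective temperature = avg_temp - T_base = 20.8 - 6 = 14.8 C
Days = ADD / effective_temp = 465 / 14.8 = 31.4 days

31.4


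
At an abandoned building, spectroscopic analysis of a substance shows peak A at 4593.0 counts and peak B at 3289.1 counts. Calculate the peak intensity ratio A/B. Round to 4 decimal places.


Spectral peak ratio:
Peak A = 4593.0 counts
Peak B = 3289.1 counts
Ratio = 4593.0 / 3289.1 = 1.3964

1.3964


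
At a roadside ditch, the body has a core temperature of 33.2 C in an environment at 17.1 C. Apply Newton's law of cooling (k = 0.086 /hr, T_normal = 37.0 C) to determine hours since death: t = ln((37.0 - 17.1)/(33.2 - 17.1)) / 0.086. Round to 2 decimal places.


Using Newton's law of cooling:
t = ln((T_normal - T_ambient) / (T_body - T_ambient)) / k
T_normal - T_ambient = 19.9
T_body - T_ambient = 16.1
Ratio = 1.236025
ln(ratio) = 0.211901
t = 0.211901 / 0.086 = 2.46 hours

2.46


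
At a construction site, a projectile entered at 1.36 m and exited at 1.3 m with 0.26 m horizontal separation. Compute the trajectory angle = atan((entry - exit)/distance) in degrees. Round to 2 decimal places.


Bullet trajectory angle:
Height difference = 1.36 - 1.3 = 0.06 m
angle = atan(0.06 / 0.26)
angle = atan(0.230769)
angle = 12.99 degrees

12.99


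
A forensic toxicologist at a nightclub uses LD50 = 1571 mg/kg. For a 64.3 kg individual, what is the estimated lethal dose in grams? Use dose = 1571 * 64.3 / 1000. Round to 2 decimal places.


Lethal dose calculation:
Lethal dose = LD50 * body_weight / 1000
= 1571 * 64.3 / 1000
= 101015.3 / 1000
= 101.02 g

101.02


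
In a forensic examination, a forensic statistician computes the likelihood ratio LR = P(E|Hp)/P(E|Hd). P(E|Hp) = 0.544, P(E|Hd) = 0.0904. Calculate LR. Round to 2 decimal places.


Likelihood ratio calculation:
LR = P(E|Hp) / P(E|Hd)
LR = 0.544 / 0.0904
LR = 6.02

6.02


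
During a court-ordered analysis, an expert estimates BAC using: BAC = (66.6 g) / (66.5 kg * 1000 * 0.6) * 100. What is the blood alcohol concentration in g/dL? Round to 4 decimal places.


Applying the Widmark formula:
BAC = (dose_g / (body_wt * 1000 * r)) * 100
Denominator = 66.5 * 1000 * 0.6 = 39900
BAC = (66.6 / 39900) * 100
BAC = 0.1669 g/dL

0.1669


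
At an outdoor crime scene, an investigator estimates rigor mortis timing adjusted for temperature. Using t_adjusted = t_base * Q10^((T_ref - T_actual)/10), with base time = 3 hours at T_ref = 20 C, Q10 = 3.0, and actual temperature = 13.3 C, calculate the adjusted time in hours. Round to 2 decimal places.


Rigor mortis time adjustment:
Exponent = (T_ref - T_actual) / 10 = (20 - 13.3) / 10 = 0.67
Q10 factor = 3.0^0.67 = 2.08772
t_adjusted = 3 * 2.08772 = 6.26 hours

6.26


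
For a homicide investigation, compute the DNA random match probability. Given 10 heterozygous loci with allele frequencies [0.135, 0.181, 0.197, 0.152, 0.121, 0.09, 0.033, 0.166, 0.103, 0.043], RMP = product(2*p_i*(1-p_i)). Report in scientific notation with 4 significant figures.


Computing RMP for 10 loci:
Locus 1: 2 * 0.135 * 0.865 = 0.23355
Locus 2: 2 * 0.181 * 0.819 = 0.296478
Locus 3: 2 * 0.197 * 0.803 = 0.316382
Locus 4: 2 * 0.152 * 0.848 = 0.257792
Locus 5: 2 * 0.121 * 0.879 = 0.212718
Locus 6: 2 * 0.09 * 0.91 = 0.1638
Locus 7: 2 * 0.033 * 0.967 = 0.063822
Locus 8: 2 * 0.166 * 0.834 = 0.276888
Locus 9: 2 * 0.103 * 0.897 = 0.184782
Locus 10: 2 * 0.043 * 0.957 = 0.082302
RMP = 5.288e-08

5.288e-08


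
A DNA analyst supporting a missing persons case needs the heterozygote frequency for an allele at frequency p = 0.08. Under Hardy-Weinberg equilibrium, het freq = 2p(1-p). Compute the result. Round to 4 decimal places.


Hardy-Weinberg heterozygote frequency:
q = 1 - p = 1 - 0.08 = 0.92
2pq = 2 * 0.08 * 0.92 = 0.1472

0.1472


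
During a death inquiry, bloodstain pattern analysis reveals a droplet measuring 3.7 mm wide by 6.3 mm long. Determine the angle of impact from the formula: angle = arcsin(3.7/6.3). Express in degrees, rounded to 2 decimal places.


Blood spatter impact angle calculation:
width / length = 3.7 / 6.3 = 0.587302
angle = arcsin(0.587302)
angle = 35.97 degrees

35.97


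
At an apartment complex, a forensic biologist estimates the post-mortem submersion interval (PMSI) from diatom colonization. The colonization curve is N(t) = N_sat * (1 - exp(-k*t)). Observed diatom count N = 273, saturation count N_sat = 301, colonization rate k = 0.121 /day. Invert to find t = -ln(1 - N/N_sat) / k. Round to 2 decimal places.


PMSI from diatom colonization curve:
N / N_sat = 273 / 301 = 0.906977
1 - N/N_sat = 0.093023
ln(1 - N/N_sat) = -2.374909
t = -ln(1 - N/N_sat) / k = -(-2.374909) / 0.121 = 19.63 days

19.63


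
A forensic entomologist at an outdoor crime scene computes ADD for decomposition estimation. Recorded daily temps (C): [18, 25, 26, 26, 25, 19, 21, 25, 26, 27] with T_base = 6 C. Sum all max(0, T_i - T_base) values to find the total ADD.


Computing ADD day by day:
Day 1: max(0, 18 - 6) = 12
Day 2: max(0, 25 - 6) = 19
Day 3: max(0, 26 - 6) = 20
Day 4: max(0, 26 - 6) = 20
Day 5: max(0, 25 - 6) = 19
Day 6: max(0, 19 - 6) = 13
Day 7: max(0, 21 - 6) = 15
Day 8: max(0, 25 - 6) = 19
Day 9: max(0, 26 - 6) = 20
Day 10: max(0, 27 - 6) = 21
Total ADD = 178

178


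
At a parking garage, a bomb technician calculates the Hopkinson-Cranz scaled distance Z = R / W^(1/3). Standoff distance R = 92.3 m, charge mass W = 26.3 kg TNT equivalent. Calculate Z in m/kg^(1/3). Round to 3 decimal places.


Scaled distance calculation:
W^(1/3) = 26.3^(1/3) = 2.973847
Z = R / W^(1/3) = 92.3 / 2.973847
Z = 31.037 m/kg^(1/3)

31.037


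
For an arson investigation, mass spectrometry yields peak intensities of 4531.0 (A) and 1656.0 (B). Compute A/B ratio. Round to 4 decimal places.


Spectral peak ratio:
Peak A = 4531.0 counts
Peak B = 1656.0 counts
Ratio = 4531.0 / 1656.0 = 2.7361

2.7361


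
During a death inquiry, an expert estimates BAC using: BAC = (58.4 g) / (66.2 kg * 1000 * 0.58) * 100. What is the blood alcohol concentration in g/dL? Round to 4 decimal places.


Applying the Widmark formula:
BAC = (dose_g / (body_wt * 1000 * r)) * 100
Denominator = 66.2 * 1000 * 0.58 = 38396
BAC = (58.4 / 38396) * 100
BAC = 0.1521 g/dL

0.1521


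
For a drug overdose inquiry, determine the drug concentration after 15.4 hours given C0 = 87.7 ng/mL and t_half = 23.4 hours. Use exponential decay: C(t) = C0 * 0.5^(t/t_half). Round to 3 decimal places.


Drug concentration decay:
Number of half-lives = t / t_half = 15.4 / 23.4 = 0.65812
Decay factor = 0.5^0.65812 = 0.63370355
C(t) = 87.7 * 0.63370355 = 55.576 ng/mL

55.576


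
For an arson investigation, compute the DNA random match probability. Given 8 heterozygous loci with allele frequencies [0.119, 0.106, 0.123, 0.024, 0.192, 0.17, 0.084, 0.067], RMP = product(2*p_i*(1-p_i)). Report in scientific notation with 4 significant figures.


Computing RMP for 8 loci:
Locus 1: 2 * 0.119 * 0.881 = 0.209678
Locus 2: 2 * 0.106 * 0.894 = 0.189528
Locus 3: 2 * 0.123 * 0.877 = 0.215742
Locus 4: 2 * 0.024 * 0.976 = 0.046848
Locus 5: 2 * 0.192 * 0.808 = 0.310272
Locus 6: 2 * 0.17 * 0.83 = 0.2822
Locus 7: 2 * 0.084 * 0.916 = 0.153888
Locus 8: 2 * 0.067 * 0.933 = 0.125022
RMP = 6.766e-07

6.766e-07


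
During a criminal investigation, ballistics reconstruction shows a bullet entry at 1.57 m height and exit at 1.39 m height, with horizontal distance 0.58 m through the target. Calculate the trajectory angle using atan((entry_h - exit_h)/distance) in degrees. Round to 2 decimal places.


Bullet trajectory angle:
Height difference = 1.57 - 1.39 = 0.18 m
angle = atan(0.18 / 0.58)
angle = atan(0.310345)
angle = 17.24 degrees

17.24


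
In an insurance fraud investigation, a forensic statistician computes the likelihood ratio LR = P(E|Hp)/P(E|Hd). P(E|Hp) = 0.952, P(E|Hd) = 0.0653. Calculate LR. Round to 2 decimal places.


Likelihood ratio calculation:
LR = P(E|Hp) / P(E|Hd)
LR = 0.952 / 0.0653
LR = 14.58

14.58


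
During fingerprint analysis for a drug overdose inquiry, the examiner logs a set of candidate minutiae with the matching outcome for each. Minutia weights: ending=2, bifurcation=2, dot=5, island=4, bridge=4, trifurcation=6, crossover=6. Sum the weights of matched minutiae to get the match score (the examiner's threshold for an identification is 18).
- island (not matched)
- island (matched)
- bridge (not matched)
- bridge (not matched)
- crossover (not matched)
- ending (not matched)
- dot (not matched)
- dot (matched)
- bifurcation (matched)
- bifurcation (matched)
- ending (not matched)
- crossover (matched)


Weighted minutiae match score:
  island: not matched, +0
  island: matched, +4 (running total 4)
  bridge: not matched, +0
  bridge: not matched, +0
  crossover: not matched, +0
  ending: not matched, +0
  dot: not matched, +0
  dot: matched, +5 (running total 9)
  bifurcation: matched, +2 (running total 11)
  bifurcation: matched, +2 (running total 13)
  ending: not matched, +0
  crossover: matched, +6 (running total 19)
Total score = 19
Threshold = 18; verdict = identification

19


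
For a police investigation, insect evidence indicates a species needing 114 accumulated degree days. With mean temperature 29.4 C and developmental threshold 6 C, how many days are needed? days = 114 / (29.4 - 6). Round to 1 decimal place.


Insect development time:
Effective temperature = avg_temp - T_base = 29.4 - 6 = 23.4 C
Days = ADD / effective_temp = 114 / 23.4 = 4.9 days

4.9


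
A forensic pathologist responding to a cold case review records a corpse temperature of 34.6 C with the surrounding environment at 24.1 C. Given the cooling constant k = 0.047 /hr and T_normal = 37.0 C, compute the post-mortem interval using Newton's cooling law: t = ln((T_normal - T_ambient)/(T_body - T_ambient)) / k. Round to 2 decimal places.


Using Newton's law of cooling:
t = ln((T_normal - T_ambient) / (T_body - T_ambient)) / k
T_normal - T_ambient = 12.9
T_body - T_ambient = 10.5
Ratio = 1.228571
ln(ratio) = 0.205852
t = 0.205852 / 0.047 = 4.38 hours

4.38


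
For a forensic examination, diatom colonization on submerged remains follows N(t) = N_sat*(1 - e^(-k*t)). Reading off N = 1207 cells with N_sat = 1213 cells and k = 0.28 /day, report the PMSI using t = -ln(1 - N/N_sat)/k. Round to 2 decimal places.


PMSI from diatom colonization curve:
N / N_sat = 1207 / 1213 = 0.995054
1 - N/N_sat = 0.004946
ln(1 - N/N_sat) = -5.309176
t = -ln(1 - N/N_sat) / k = -(-5.309176) / 0.28 = 18.96 days

18.96


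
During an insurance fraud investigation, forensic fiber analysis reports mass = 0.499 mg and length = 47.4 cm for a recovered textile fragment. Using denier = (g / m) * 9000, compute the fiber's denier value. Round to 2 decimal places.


Denier calculation:
Mass in grams = 0.499 mg / 1000 = 0.000499 g
Length in meters = 47.4 cm / 100 = 0.474 m
Linear density = mass / length = 0.000499 / 0.474 = 0.00105274 g/m
Denier = (g/m) * 9000 = 0.00105274 * 9000 = 9.47

9.47


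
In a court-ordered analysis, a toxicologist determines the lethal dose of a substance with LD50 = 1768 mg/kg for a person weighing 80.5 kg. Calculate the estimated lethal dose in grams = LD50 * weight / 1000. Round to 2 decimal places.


Lethal dose calculation:
Lethal dose = LD50 * body_weight / 1000
= 1768 * 80.5 / 1000
= 142324 / 1000
= 142.32 g

142.32


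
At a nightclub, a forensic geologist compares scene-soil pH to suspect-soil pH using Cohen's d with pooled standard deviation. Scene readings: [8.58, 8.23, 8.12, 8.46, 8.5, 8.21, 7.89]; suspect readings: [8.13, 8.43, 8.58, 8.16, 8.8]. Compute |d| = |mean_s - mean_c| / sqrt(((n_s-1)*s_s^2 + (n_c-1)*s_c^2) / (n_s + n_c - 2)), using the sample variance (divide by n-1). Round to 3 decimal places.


Pooled-variance Cohen's d for soil pH comparison:
Scene mean = 57.99 / 7 = 8.284286
Suspect mean = 42.1 / 5 = 8.42
Scene sample variance s_s^2 = 0.059295
Suspect sample variance s_c^2 = 0.08045
Pooled variance = ((n_s-1)*s_s^2 + (n_c-1)*s_c^2) / (n_s + n_c - 2) = 0.067757
Pooled SD = sqrt(0.067757) = 0.260302
Mean difference = -0.135714
|d| = |-0.135714| / 0.260302 = 0.521

0.521


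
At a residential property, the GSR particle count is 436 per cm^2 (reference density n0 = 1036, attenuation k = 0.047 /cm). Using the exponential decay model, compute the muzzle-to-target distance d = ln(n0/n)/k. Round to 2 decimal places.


GSR distance calculation:
n0/n = 1036 / 436 = 2.376147
ln(n0/n) = 0.86548
d = 0.86548 / 0.047 = 18.41 cm

18.41


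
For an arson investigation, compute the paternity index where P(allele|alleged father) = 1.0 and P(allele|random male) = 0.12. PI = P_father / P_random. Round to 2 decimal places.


Paternity Index calculation:
PI = P(allele|father) / P(allele|random)
PI = 1.0 / 0.12
PI = 8.33

8.33


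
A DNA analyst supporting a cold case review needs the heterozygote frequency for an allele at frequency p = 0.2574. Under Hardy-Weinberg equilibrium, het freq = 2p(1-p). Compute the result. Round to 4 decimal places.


Hardy-Weinberg heterozygote frequency:
q = 1 - p = 1 - 0.2574 = 0.7426
2pq = 2 * 0.2574 * 0.7426 = 0.3823

0.3823


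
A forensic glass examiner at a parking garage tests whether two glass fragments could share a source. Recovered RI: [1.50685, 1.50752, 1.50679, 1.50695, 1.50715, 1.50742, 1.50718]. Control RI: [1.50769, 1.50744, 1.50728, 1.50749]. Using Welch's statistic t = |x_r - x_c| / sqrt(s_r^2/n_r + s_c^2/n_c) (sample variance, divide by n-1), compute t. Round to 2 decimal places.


Welch's t-criterion for glass RI comparison:
Recovered mean = sum / n_r = 10.54986 / 7 = 1.5071229
Control mean = sum / n_c = 6.0299 / 4 = 1.507475
Recovered sample variance s_r^2 = 7.75238e-08
Control sample variance s_c^2 = 2.85667e-08
Welch SE (unpooled) = sqrt(s_r^2/n_r + s_c^2/n_c) = sqrt(1.10748e-08 + 7.14167e-09) = sqrt(1.82165e-08) = 0.000134969
|mean_r - mean_c| = 0.000352143
t = 0.000352143 / 0.000134969 = 2.61

2.61


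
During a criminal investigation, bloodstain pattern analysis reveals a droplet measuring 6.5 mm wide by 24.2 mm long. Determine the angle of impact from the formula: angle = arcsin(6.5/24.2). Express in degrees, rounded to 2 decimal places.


Blood spatter impact angle calculation:
width / length = 6.5 / 24.2 = 0.268595
angle = arcsin(0.268595)
angle = 15.58 degrees

15.58


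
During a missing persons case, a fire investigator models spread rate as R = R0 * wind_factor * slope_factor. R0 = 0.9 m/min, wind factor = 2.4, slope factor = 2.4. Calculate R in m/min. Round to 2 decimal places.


Fire spread rate calculation:
R = R0 * wind_factor * slope_factor
= 0.9 * 2.4 * 2.4
= 2.16 * 2.4
= 5.18 m/min

5.18


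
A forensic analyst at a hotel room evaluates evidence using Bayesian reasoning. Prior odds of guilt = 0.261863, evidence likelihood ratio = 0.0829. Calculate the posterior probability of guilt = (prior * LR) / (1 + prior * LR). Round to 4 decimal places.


Bayesian evidence evaluation:
Posterior odds = prior_odds * LR = 0.261863 * 0.0829 = 0.02170844
Posterior probability = posterior_odds / (1 + posterior_odds)
= 0.02170844 / (1 + 0.02170844)
= 0.02170844 / 1.02170844
= 0.0212

0.0212
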